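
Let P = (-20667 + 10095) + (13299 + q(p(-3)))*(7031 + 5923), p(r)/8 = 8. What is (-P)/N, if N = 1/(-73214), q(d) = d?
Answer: 12672884348220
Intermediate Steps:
p(r) = 64 (p(r) = 8*8 = 64)
P = 173093730 (P = (-20667 + 10095) + (13299 + 64)*(7031 + 5923) = -10572 + 13363*12954 = -10572 + 173104302 = 173093730)
N = -1/73214 ≈ -1.3659e-5
(-P)/N = (-1*173093730)/(-1/73214) = -173093730*(-73214) = 12672884348220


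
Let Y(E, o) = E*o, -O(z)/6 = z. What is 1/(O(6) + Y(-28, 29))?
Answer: -1/848 ≈ -0.0011792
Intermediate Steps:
O(z) = -6*z
1/(O(6) + Y(-28, 29)) = 1/(-6*6 - 28*29) = 1/(-36 - 812) = 1/(-848) = -1/848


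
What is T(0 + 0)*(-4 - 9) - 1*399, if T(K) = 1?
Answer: -412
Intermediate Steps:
T(0 + 0)*(-4 - 9) - 1*399 = 1*(-4 - 9) - 1*399 = 1*(-13) - 399 = -13 - 399 = -412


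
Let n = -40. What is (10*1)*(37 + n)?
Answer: -30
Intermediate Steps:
(10*1)*(37 + n) = (10*1)*(37 - 40) = 10*(-3) = -30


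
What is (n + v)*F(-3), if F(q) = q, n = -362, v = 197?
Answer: 495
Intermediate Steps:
(n + v)*F(-3) = (-362 + 197)*(-3) = -165*(-3) = 495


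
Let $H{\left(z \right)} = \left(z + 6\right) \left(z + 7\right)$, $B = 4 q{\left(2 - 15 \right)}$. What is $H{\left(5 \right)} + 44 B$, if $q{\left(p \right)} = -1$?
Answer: $-44$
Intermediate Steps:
$B = -4$ ($B = 4 \left(-1\right) = -4$)
$H{\left(z \right)} = \left(6 + z\right) \left(7 + z\right)$
$H{\left(5 \right)} + 44 B = \left(42 + 5^{2} + 13 \cdot 5\right) + 44 \left(-4\right) = \left(42 + 25 + 65\right) - 176 = 132 - 176 = -44$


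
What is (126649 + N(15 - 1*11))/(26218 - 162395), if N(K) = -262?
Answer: -126387/136177 ≈ -0.92811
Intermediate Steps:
(126649 + N(15 - 1*11))/(26218 - 162395) = (126649 - 262)/(26218 - 162395) = 126387/(-136177) = 126387*(-1/136177) = -126387/136177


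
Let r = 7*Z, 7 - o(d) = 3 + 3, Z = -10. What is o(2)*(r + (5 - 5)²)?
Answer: -70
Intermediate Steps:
o(d) = 1 (o(d) = 7 - (3 + 3) = 7 - 1*6 = 7 - 6 = 1)
r = -70 (r = 7*(-10) = -70)
o(2)*(r + (5 - 5)²) = 1*(-70 + (5 - 5)²) = 1*(-70 + 0²) = 1*(-70 + 0) = 1*(-70) = -70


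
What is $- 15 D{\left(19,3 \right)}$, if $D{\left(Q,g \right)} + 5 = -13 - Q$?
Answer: $555$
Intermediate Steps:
$D{\left(Q,g \right)} = -18 - Q$ ($D{\left(Q,g \right)} = -5 - \left(13 + Q\right) = -18 - Q$)
$- 15 D{\left(19,3 \right)} = - 15 \left(-18 - 19\right) = \left(-15\right) \left(-37\right) = 555$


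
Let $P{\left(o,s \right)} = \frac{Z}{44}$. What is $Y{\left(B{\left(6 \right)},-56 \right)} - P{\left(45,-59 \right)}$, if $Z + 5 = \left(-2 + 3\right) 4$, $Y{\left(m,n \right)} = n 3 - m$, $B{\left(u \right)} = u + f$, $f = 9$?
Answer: $- \frac{8051}{44} \approx -182.98$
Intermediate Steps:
$B{\left(u \right)} = 9 + u$ ($B{\left(u \right)} = u + 9 = 9 + u$)
$Y{\left(m,n \right)} = - m + 3 n$ ($Y{\left(m,n \right)} = 3 n - m = - m + 3 n$)
$Z = -1$ ($Z = -5 + \left(-2 + 3\right) 4 = -5 + 1 \cdot 4 = -5 + 4 = -1$)
$P{\left(o,s \right)} = - \frac{1}{44}$
$Y{\left(B{\left(6 \right)},-56 \right)} - P{\left(45,-59 \right)} = \left(- (9 + 6) + 3 \left(-56\right)\right) - - \frac{1}{44} = \left(\left(-1\right) 15 - 168\right) + \frac{1}{44} = \left(-15 - 168\right) + \frac{1}{44} = -183 + \frac{1}{44} = - \frac{8051}{44}$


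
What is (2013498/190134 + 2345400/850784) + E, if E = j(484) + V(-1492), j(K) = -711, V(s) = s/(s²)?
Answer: -24360393509582/34917584471 ≈ -697.65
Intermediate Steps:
V(s) = 1/s (V(s) = s/s² = 1/s)
E = -1060813/1492 (E = -711 + 1/(-1492) = -711 - 1/1492 = -1060813/1492 ≈ -711.00)
(2013498/190134 + 2345400/850784) + E = (2013498/190134 + 2345400/850784) - 1060813/1492 = (2013498*(1/190134) + 2345400*(1/850784)) - 1060813/1492 = (37287/3521 + 293175/106348) - 1060813/1492 = 4997667051/374451308 - 1060813/1492 = -24360393509582/34917584471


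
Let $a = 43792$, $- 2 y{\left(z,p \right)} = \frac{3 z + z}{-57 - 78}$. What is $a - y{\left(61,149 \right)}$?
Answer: $\frac{5911798}{135} \approx 43791.0$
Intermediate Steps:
$y{\left(z,p \right)} = \frac{2 z}{135}$ ($y{\left(z,p \right)} = - \frac{\left(3 z + z\right) \frac{1}{-57 - 78}}{2} = - \frac{4 z \frac{1}{-135}}{2} = - \frac{4 z \left(- \frac{1}{135}\right)}{2} = - \frac{\left(- \frac{4}{135}\right) z}{2} = \frac{2 z}{135}$)
$a - y{\left(61,149 \right)} = 43792 - \frac{2}{135} \cdot 61 = 43792 - \frac{122}{135} = \frac{5911798}{135}$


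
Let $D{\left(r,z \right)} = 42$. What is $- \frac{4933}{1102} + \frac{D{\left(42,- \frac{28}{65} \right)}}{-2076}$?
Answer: $- \frac{428633}{95323} \approx -4.4966$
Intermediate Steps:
$- \frac{4933}{1102} + \frac{D{\left(42,- \frac{28}{65} \right)}}{-2076} = - \frac{4933}{1102} + \frac{42}{-2076} = \left(-4933\right) \frac{1}{1102} + 42 \left(- \frac{1}{2076}\right) = - \frac{4933}{1102} - \frac{7}{346} = - \frac{428633}{95323}$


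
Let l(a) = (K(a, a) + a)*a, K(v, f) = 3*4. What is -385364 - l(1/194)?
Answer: -14503561833/37636 ≈ -3.8536e+5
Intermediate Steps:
K(v, f) = 12
l(a) = a*(12 + a) (l(a) = (12 + a)*a = a*(12 + a))
-385364 - l(1/194) = -385364 - (12 + 1/194)/194 = -385364 - 2329/(194*194) = -385364 - 1*2329/37636 = -385364 - 2329/37636 = -14503561833/37636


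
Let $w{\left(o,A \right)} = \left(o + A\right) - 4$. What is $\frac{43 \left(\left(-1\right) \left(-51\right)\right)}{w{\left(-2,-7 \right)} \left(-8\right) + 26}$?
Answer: $\frac{2193}{130} \approx 16.869$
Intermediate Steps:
$w{\left(o,A \right)} = -4 + A + o$ ($w{\left(o,A \right)} = \left(A + o\right) - 4 = -4 + A + o$)
$\frac{43 \left(\left(-1\right) \left(-51\right)\right)}{w{\left(-2,-7 \right)} \left(-8\right) + 26} = \frac{43 \left(\left(-1\right) \left(-51\right)\right)}{\left(-4 - 7 - 2\right) \left(-8\right) + 26} = \frac{43 \cdot 51}{\left(-13\right) \left(-8\right) + 26} = \frac{2193}{104 + 26} = \frac{2193}{130}$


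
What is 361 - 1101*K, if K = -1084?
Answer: 1193845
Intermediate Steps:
361 - 1101*K = 361 - 1101*(-1084) = 361 + 1193484 = 1193845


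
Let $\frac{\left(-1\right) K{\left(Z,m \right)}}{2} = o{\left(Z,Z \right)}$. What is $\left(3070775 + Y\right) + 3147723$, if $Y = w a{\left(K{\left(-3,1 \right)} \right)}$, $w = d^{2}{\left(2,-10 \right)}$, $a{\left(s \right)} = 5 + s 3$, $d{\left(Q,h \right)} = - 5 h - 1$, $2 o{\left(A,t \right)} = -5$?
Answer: $6266518$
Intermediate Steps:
$o{\left(A,t \right)} = - \frac{5}{2}$ ($o{\left(A,t \right)} = \frac{1}{2} \left(-5\right) = - \frac{5}{2}$)
$K{\left(Z,m \right)} = 5$ ($K{\left(Z,m \right)} = \left(-2\right) \left(- \frac{5}{2}\right) = 5$)
$d{\left(Q,h \right)} = -1 - 5 h$
$a{\left(s \right)} = 5 + 3 s$
$w = 2401$ ($w = \left(-1 - -50\right)^{2} = \left(-1 + 50\right)^{2} = 49^{2} = 2401$)
$Y = 48020$ ($Y = 2401 \left(5 + 3 \cdot 5\right) = 2401 \left(5 + 15\right) = 2401 \cdot 20 = 48020$)
$\left(3070775 + Y\right) + 3147723 = \left(3070775 + 48020\right) + 3147723 = 3118795 + 3147723 = 6266518$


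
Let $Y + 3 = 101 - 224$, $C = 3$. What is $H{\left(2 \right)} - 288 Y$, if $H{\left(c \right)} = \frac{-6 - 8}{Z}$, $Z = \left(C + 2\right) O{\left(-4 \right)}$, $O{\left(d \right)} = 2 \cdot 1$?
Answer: $\frac{181433}{5} \approx 36287.0$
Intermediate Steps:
$O{\left(d \right)} = 2$
$Y = -126$ ($Y = -3 + \left(101 - 224\right) = -3 - 123 = -126$)
$Z = 10$ ($Z = \left(3 + 2\right) 2 = 5 \cdot 2 = 10$)
$H{\left(c \right)} = - \frac{7}{5}$ ($H{\left(c \right)} = \frac{-6 - 8}{10} = \left(-6 - 8\right) \frac{1}{10} = \left(-14\right) \frac{1}{10} = - \frac{7}{5}$)
$H{\left(2 \right)} - 288 Y = - \frac{7}{5} - -36288 = - \frac{7}{5} + 36288 = \frac{181433}{5}$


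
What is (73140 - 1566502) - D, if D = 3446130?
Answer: -4939492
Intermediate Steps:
(73140 - 1566502) - D = (73140 - 1566502) - 1*3446130 = -1493362 - 3446130 = -4939492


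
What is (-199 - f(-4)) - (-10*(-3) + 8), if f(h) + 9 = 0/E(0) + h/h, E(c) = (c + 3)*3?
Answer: -229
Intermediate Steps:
E(c) = 9 + 3*c (E(c) = (3 + c)*3 = 9 + 3*c)
f(h) = -8 (f(h) = -9 + (0/(9 + 3*0) + h/h) = -9 + (0/(9 + 0) + 1) = -9 + (0/9 + 1) = -9 + (0*(⅑) + 1) = -9 + (0 + 1) = -9 + 1 = -8)
(-199 - f(-4)) - (-10*(-3) + 8) = (-199 - 1*(-8)) - (-10*(-3) + 8) = (-199 + 8) - (30 + 8) = -191 - 1*38 = -191 - 38 = -229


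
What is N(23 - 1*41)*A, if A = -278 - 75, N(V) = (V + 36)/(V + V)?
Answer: 353/2 ≈ 176.50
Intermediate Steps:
N(V) = (36 + V)/(2*V) (N(V) = (36 + V)/((2*V)) = (36 + V)*(1/(2*V)) = (36 + V)/(2*V))
A = -353
N(23 - 1*41)*A = ((36 + (23 - 1*41))/(2*(23 - 1*41)))*(-353) = ((36 + (23 - 41))/(2*(23 - 41)))*(-353) = ((½)*(36 - 18)/(-18))*(-353) = ((½)*(-1/18)*18)*(-353) = -½*(-353) = 353/2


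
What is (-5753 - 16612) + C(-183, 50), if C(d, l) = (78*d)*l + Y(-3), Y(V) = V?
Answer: -736068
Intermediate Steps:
C(d, l) = -3 + 78*d*l (C(d, l) = (78*d)*l - 3 = 78*d*l - 3 = -3 + 78*d*l)
(-5753 - 16612) + C(-183, 50) = (-5753 - 16612) + (-3 + 78*(-183)*50) = -22365 + (-3 - 713700) = -22365 - 713703 = -736068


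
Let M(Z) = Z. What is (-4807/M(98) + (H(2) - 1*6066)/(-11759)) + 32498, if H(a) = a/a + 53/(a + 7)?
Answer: 336547606643/10371438 ≈ 32449.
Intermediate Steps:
H(a) = 1 + 53/(7 + a)
(-4807/M(98) + (H(2) - 1*6066)/(-11759)) + 32498 = (-4807/98 + ((60 + 2)/(7 + 2) - 1*6066)/(-11759)) + 32498 = (-4807*1/98 + (62/9 - 6066)*(-1/11759)) + 32498 = (-4807/98 + ((⅑)*62 - 6066)*(-1/11759)) + 32498 = (-4807/98 + (62/9 - 6066)*(-1/11759)) + 32498 = (-4807/98 - 54532/9*(-1/11759)) + 32498 = (-4807/98 + 54532/105831) + 32498 = -503385481/10371438 + 32498 = 336547606643/10371438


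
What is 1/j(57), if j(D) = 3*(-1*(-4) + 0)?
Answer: 1/12 ≈ 0.083333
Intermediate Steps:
j(D) = 12 (j(D) = 3*(4 + 0) = 3*4 = 12)
1/j(57) = 1/12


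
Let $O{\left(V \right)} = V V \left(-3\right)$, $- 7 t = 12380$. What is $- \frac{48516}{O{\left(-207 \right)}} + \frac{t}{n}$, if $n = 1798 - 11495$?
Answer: $\frac{1628209808}{2908547271} \approx 0.5598$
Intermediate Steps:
$t = - \frac{12380}{7}$ ($t = \left(- \frac{1}{7}\right) 12380 = - \frac{12380}{7} \approx -1768.6$)
$n = -9697$
$O{\left(V \right)} = - 3 V^{2}$ ($O{\left(V \right)} = V^{2} \left(-3\right) = - 3 V^{2}$)
$- \frac{48516}{O{\left(-207 \right)}} + \frac{t}{n} = - \frac{48516}{\left(-3\right) \left(-207\right)^{2}} - \frac{12380}{7 \left(-9697\right)} = - \frac{48516}{\left(-3\right) 42849} - - \frac{12380}{67879} = - \frac{48516}{-128547} + \frac{12380}{67879} = \left(-48516\right) \left(- \frac{1}{128547}\right) + \frac{12380}{67879} = \frac{16172}{42849} + \frac{12380}{67879} = \frac{1628209808}{2908547271}$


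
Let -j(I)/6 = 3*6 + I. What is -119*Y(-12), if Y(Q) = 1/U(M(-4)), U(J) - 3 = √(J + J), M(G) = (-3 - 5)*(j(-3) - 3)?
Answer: 7/29 - 28*√93/87 ≈ -2.8623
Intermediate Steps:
j(I) = -108 - 6*I (j(I) = -6*(3*6 + I) = -6*(18 + I) = -108 - 6*I)
M(G) = 744 (M(G) = (-3 - 5)*((-108 - 6*(-3)) - 3) = -8*((-108 + 18) - 3) = -8*(-90 - 3) = -8*(-93) = 744)
U(J) = 3 + √2*√J (U(J) = 3 + √(J + J) = 3 + √(2*J) = 3 + √2*√J)
Y(Q) = 1/(3 + 4*√93) (Y(Q) = 1/(3 + √2*√744) = 1/(3 + √2*(2*√186)) = 1/(3 + 4*√93))
-119*Y(-12) = -119*(-1/493 + 4*√93/1479) = 7/29 - 28*√93/87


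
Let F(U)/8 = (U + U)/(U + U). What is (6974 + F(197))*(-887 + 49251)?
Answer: 337677448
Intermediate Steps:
F(U) = 8 (F(U) = 8*((U + U)/(U + U)) = 8*((2*U)/((2*U))) = 8*((2*U)*(1/(2*U))) = 8*1 = 8)
(6974 + F(197))*(-887 + 49251) = (6974 + 8)*(-887 + 49251) = 6982*48364 = 337677448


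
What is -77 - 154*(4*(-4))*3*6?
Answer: 44275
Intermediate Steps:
-77 - 154*(4*(-4))*3*6 = -77 - 154*(-16*3)*6 = -77 - (-7392)*6 = -77 - 154*(-288) = -77 + 44352 = 44275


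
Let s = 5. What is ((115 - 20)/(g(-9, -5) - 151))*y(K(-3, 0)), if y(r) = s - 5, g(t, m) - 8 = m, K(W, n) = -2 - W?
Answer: 0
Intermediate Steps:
g(t, m) = 8 + m
y(r) = 0 (y(r) = 5 - 5 = 0)
((115 - 20)/(g(-9, -5) - 151))*y(K(-3, 0)) = ((115 - 20)/((8 - 5) - 151))*0 = (95/(3 - 151))*0 = (95/(-148))*0 = (95*(-1/148))*0 = -95/148*0 = 0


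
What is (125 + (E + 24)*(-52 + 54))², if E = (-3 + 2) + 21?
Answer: 45369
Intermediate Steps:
E = 20 (E = -1 + 21 = 20)
(125 + (E + 24)*(-52 + 54))² = (125 + (20 + 24)*(-52 + 54))² = (125 + 44*2)² = (125 + 88)² = 213² = 45369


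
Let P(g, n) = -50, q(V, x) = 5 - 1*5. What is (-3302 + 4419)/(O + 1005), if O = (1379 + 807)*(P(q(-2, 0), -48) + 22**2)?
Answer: 1117/949729 ≈ 0.0011761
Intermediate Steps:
q(V, x) = 0 (q(V, x) = 5 - 5 = 0)
O = 948724 (O = (1379 + 807)*(-50 + 22**2) = 2186*(-50 + 484) = 2186*434 = 948724)
(-3302 + 4419)/(O + 1005) = (-3302 + 4419)/(948724 + 1005) = 1117/949729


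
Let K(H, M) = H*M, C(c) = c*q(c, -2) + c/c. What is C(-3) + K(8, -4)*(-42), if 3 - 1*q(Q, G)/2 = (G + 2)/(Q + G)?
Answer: 1327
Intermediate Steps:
q(Q, G) = 6 - 2*(2 + G)/(G + Q) (q(Q, G) = 6 - 2*(G + 2)/(Q + G) = 6 - 2*(2 + G)/(G + Q))
C(c) = 1 + 2*c*(-6 + 3*c)/(-2 + c) (C(c) = c*(2*(-2 + 2*(-2) + 3*c)/(-2 + c)) + c/c = c*(2*(-2 - 4 + 3*c)/(-2 + c)) + 1 = c*(2*(-6 + 3*c)/(-2 + c)) + 1 = 2*c*(-6 + 3*c)/(-2 + c) + 1 = 1 + 2*c*(-6 + 3*c)/(-2 + c))
C(-3) + K(8, -4)*(-42) = (1 + 6*(-3)) + (8*(-4))*(-42) = (1 - 18) - 32*(-42) = -17 + 1344 = 1327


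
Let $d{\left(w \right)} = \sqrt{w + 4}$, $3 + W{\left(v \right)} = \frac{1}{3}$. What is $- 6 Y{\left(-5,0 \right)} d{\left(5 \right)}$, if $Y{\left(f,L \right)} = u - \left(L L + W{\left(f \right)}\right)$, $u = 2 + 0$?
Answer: $-84$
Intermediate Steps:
$W{\left(v \right)} = - \frac{8}{3}$ ($W{\left(v \right)} = -3 + \frac{1}{3} = - \frac{8}{3}$)
$u = 2$
$Y{\left(f,L \right)} = \frac{14}{3} - L^{2}$ ($Y{\left(f,L \right)} = 2 - \left(L L - \frac{8}{3}\right) = 2 - \left(L^{2} - \frac{8}{3}\right) = 2 - \left(- \frac{8}{3} + L^{2}\right) = \frac{14}{3} - L^{2}$)
$d{\left(w \right)} = \sqrt{4 + w}$
$- 6 Y{\left(-5,0 \right)} d{\left(5 \right)} = - 6 \left(\frac{14}{3} - 0^{2}\right) \sqrt{4 + 5} = - 6 \left(\frac{14}{3} - 0\right) \sqrt{9} = - 6 \left(\frac{14}{3} + 0\right) 3 = \left(-6\right) \frac{14}{3} \cdot 3 = \left(-28\right) 3 = -84$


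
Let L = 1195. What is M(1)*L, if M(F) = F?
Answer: 1195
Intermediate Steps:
M(1)*L = 1*1195 = 1195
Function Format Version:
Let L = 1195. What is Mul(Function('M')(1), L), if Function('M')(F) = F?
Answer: 1195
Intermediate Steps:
Mul(Function('M')(1), L) = Mul(1, 1195) = 1195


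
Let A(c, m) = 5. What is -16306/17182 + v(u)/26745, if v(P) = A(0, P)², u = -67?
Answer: -43567442/45953259 ≈ -0.94808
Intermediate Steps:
v(P) = 25 (v(P) = 5² = 25)
-16306/17182 + v(u)/26745 = -16306/17182 + 25/26745 = -16306*1/17182 + 25*(1/26745) = -8153/8591 + 5/5349 = -43567442/45953259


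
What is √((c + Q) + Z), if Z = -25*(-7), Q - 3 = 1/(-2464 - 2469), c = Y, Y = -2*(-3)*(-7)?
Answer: 3*√367720619/4933 ≈ 11.662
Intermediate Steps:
Y = -42 (Y = 6*(-7) = -42)
c = -42
Q = 14798/4933 (Q = 3 + 1/(-2464 - 2469) = 3 + 1/(-4933) = 3 - 1/4933 = 14798/4933 ≈ 2.9998)
Z = 175
√((c + Q) + Z) = √((-42 + 14798/4933) + 175) = √(-192388/4933 + 175) = √(670887/4933) = 3*√367720619/4933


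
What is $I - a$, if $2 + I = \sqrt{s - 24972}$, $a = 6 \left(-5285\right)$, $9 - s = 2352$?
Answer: $31708 + 3 i \sqrt{3035} \approx 31708.0 + 165.27 i$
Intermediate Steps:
$s = -2343$ ($s = 9 - 2352 = -2343$)
$a = -31710$
$I = -2 + 3 i \sqrt{3035}$ ($I = -2 + \sqrt{-2343 - 24972} = -2 + \sqrt{-27315} = -2 + 3 i \sqrt{3035} \approx -2.0 + 165.27 i$)
$I - a = \left(-2 + 3 i \sqrt{3035}\right) - -31710 = \left(-2 + 3 i \sqrt{3035}\right) + 31710 = 31708 + 3 i \sqrt{3035}$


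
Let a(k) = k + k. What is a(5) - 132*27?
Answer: -3554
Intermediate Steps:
a(k) = 2*k
a(5) - 132*27 = 2*5 - 132*27 = 10 - 3564 = -3554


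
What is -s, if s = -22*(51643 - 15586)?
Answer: 793254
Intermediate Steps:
s = -793254 (s = -22*36057 = -793254)
-s = -1*(-793254) = 793254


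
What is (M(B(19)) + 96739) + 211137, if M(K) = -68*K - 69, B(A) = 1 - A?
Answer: 309031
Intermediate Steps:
M(K) = -69 - 68*K
(M(B(19)) + 96739) + 211137 = ((-69 - 68*(1 - 1*19)) + 96739) + 211137 = ((-69 - 68*(1 - 19)) + 96739) + 211137 = ((-69 - 68*(-18)) + 96739) + 211137 = ((-69 + 1224) + 96739) + 211137 = (1155 + 96739) + 211137 = 97894 + 211137 = 309031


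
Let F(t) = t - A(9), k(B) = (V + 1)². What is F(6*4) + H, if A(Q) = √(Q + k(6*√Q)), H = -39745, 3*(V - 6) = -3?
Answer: -39721 - 3*√5 ≈ -39728.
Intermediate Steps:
V = 5 (V = 6 + (⅓)*(-3) = 6 - 1 = 5)
k(B) = 36 (k(B) = (5 + 1)² = 6² = 36)
A(Q) = √(36 + Q) (A(Q) = √(Q + 36) = √(36 + Q))
F(t) = t - 3*√5 (F(t) = t - √(36 + 9) = t - √45 = t - 3*√5)
F(6*4) + H = (6*4 - 3*√5) - 39745 = (24 - 3*√5) - 39745 = -39721 - 3*√5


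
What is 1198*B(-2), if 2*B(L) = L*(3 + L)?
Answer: -1198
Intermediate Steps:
B(L) = L*(3 + L)/2 (B(L) = (L*(3 + L))/2 = L*(3 + L)/2)
1198*B(-2) = 1198*((1/2)*(-2)*(3 - 2)) = 1198*((1/2)*(-2)*1) = 1198*(-1) = -1198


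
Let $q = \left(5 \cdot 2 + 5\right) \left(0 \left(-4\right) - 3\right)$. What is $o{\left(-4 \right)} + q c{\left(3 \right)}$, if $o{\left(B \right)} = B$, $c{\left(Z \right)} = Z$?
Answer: $-139$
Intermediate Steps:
$q = -45$ ($q = \left(10 + 5\right) \left(0 + \left(-4 + 1\right)\right) = 15 \left(0 - 3\right) = 15 \left(-3\right) = -45$)
$o{\left(-4 \right)} + q c{\left(3 \right)} = -4 - 135 = -139$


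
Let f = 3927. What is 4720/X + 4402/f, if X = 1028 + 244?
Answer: 1005616/208131 ≈ 4.8316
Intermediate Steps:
X = 1272
4720/X + 4402/f = 4720/1272 + 4402/3927 = 4720*(1/1272) + 4402*(1/3927) = 590/159 + 4402/3927 = 1005616/208131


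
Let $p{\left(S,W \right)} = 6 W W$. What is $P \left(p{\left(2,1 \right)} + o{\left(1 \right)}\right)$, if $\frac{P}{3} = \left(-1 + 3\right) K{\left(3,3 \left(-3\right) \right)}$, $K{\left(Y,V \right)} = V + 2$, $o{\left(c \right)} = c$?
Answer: $-294$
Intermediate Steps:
$K{\left(Y,V \right)} = 2 + V$
$p{\left(S,W \right)} = 6 W^{2}$
$P = -42$ ($P = 3 \left(-1 + 3\right) \left(2 + 3 \left(-3\right)\right) = 3 \cdot 2 \left(2 - 9\right) = 3 \cdot 2 \left(-7\right) = 3 \left(-14\right) = -42$)
$P \left(p{\left(2,1 \right)} + o{\left(1 \right)}\right) = - 42 \left(6 \cdot 1^{2} + 1\right) = - 42 \left(6 \cdot 1 + 1\right) = - 42 \left(6 + 1\right) = \left(-42\right) 7 = -294$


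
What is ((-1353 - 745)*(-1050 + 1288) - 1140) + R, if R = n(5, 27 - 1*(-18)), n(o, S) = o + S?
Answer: -500414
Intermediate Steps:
n(o, S) = S + o
R = 50 (R = (27 - 1*(-18)) + 5 = (27 + 18) + 5 = 45 + 5 = 50)
((-1353 - 745)*(-1050 + 1288) - 1140) + R = ((-1353 - 745)*(-1050 + 1288) - 1140) + 50 = (-2098*238 - 1140) + 50 = (-499324 - 1140) + 50 = -500464 + 50 = -500414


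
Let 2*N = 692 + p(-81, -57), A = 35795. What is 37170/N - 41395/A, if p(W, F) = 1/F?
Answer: 30008854823/282372437 ≈ 106.27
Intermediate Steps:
N = 39443/114 (N = (692 + 1/(-57))/2 = (692 - 1/57)/2 = (½)*(39443/57) = 39443/114 ≈ 345.99)
37170/N - 41395/A = 37170/(39443/114) - 41395/35795 = 37170*(114/39443) - 41395*1/35795 = 4237380/39443 - 8279/7159 = 30008854823/282372437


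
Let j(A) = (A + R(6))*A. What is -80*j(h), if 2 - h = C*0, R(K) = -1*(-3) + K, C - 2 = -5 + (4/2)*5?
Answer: -1760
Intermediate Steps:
C = 7 (C = 2 + (-5 + (4/2)*5) = 2 + (-5 + (4*(1/2))*5) = 2 + (-5 + 2*5) = 2 + (-5 + 10) = 2 + 5 = 7)
R(K) = 3 + K
h = 2 (h = 2 - 7*0 = 2 - 1*0 = 2 + 0 = 2)
j(A) = A*(9 + A) (j(A) = (A + (3 + 6))*A = (A + 9)*A = (9 + A)*A = A*(9 + A))
-80*j(h) = -160*(9 + 2) = -160*11 = -80*22 = -1760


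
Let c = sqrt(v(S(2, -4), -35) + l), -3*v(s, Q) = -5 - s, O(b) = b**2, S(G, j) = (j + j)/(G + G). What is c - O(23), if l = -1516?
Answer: -529 + I*sqrt(1515) ≈ -529.0 + 38.923*I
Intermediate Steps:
S(G, j) = j/G (S(G, j) = (2*j)/((2*G)) = (2*j)*(1/(2*G)) = j/G)
v(s, Q) = 5/3 + s/3 (v(s, Q) = -(-5 - s)/3 = 5/3 + s/3)
c = I*sqrt(1515) (c = sqrt((5/3 + (-4/2)/3) - 1516) = sqrt((5/3 + (-4*1/2)/3) - 1516) = sqrt((5/3 + (1/3)*(-2)) - 1516) = sqrt((5/3 - 2/3) - 1516) = sqrt(1 - 1516) = sqrt(-1515) = I*sqrt(1515) ≈ 38.923*I)
c - O(23) = I*sqrt(1515) - 1*23**2 = I*sqrt(1515) - 1*529 = I*sqrt(1515) - 529 = -529 + I*sqrt(1515)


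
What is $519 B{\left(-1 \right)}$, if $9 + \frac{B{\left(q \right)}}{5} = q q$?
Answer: $-20760$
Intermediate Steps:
$B{\left(q \right)} = -45 + 5 q^{2}$ ($B{\left(q \right)} = -45 + 5 q q = -45 + 5 q^{2}$)
$519 B{\left(-1 \right)} = 519 \left(-45 + 5 \left(-1\right)^{2}\right) = 519 \left(-45 + 5 \cdot 1\right) = 519 \left(-45 + 5\right) = 519 \left(-40\right) = -20760$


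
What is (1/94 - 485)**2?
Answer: 2078356921/8836 ≈ 2.3521e+5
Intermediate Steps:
(1/94 - 485)**2 = (-45589/94)**2 = 2078356921/8836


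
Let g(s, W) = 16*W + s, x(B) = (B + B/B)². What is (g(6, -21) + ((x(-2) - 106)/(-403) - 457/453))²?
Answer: 3645874338917776/33327788481 ≈ 1.0939e+5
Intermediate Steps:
x(B) = (1 + B)² (x(B) = (B + 1)² = (1 + B)²)
g(s, W) = s + 16*W
(g(6, -21) + ((x(-2) - 106)/(-403) - 457/453))² = ((6 + 16*(-21)) + (((1 - 2)² - 106)/(-403) - 457/453))² = ((6 - 336) + (((-1)² - 106)*(-1/403) - 457*1/453))² = (-330 + ((1 - 106)*(-1/403) - 457/453))² = (-330 + (-105*(-1/403) - 457/453))² = (-330 + (105/403 - 457/453))² = (-330 - 136606/182559)² = (-60381076/182559)² = 3645874338917776/33327788481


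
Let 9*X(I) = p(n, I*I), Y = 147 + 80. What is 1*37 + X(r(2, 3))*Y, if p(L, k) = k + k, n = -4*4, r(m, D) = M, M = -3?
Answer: 491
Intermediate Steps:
r(m, D) = -3
n = -16
p(L, k) = 2*k
Y = 227
X(I) = 2*I²/9 (X(I) = (2*(I*I))/9 = (2*I²)/9 = 2*I²/9)
1*37 + X(r(2, 3))*Y = 1*37 + ((2/9)*(-3)²)*227 = 37 + ((2/9)*9)*227 = 37 + 2*227 = 37 + 454 = 491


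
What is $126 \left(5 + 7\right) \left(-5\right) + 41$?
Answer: $-7519$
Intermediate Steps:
$126 \left(5 + 7\right) \left(-5\right) + 41 = 126 \cdot 12 \left(-5\right) + 41 = 126 \left(-60\right) + 41 = -7560 + 41 = -7519$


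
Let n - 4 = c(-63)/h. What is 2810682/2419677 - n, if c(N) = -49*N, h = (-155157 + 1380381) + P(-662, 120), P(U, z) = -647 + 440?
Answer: -103961952461/36594388389 ≈ -2.8409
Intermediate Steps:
P(U, z) = -207
h = 1225017 (h = (-155157 + 1380381) - 207 = 1225224 - 207 = 1225017)
n = 544795/136113 (n = 4 - 49*(-63)/1225017 = 4 + 3087*(1/1225017) = 4 + 343/136113 = 544795/136113 ≈ 4.0025)
2810682/2419677 - n = 2810682/2419677 - 1*544795/136113 = 2810682*(1/2419677) - 544795/136113 = 312298/268853 - 544795/136113 = -103961952461/36594388389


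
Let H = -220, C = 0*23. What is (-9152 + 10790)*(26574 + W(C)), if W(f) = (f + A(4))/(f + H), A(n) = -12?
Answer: 2394056574/55 ≈ 4.3528e+7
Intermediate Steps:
C = 0
W(f) = (-12 + f)/(-220 + f) (W(f) = (f - 12)/(f - 220) = (-12 + f)/(-220 + f))
(-9152 + 10790)*(26574 + W(C)) = (-9152 + 10790)*(26574 + (-12 + 0)/(-220 + 0)) = 1638*(26574 - 12/(-220)) = 1638*(26574 - 1/220*(-12)) = 1638*(26574 + 3/55) = 1638*(1461573/55) = 2394056574/55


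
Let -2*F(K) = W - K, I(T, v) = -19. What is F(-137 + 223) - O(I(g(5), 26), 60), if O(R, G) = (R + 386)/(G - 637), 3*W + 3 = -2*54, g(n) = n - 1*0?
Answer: 71705/1154 ≈ 62.136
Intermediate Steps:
g(n) = n (g(n) = n + 0 = n)
W = -37 (W = -1 + (-2*54)/3 = -1 + (⅓)*(-108) = -1 - 36 = -37)
O(R, G) = (386 + R)/(-637 + G)
F(K) = 37/2 + K/2 (F(K) = -(-37 - K)/2 = 37/2 + K/2)
F(-137 + 223) - O(I(g(5), 26), 60) = (37/2 + (-137 + 223)/2) - (386 - 19)/(-637 + 60) = (37/2 + (½)*86) - 367/(-577) = (37/2 + 43) - (-1)*367/577 = 123/2 - 1*(-367/577) = 123/2 + 367/577 = 71705/1154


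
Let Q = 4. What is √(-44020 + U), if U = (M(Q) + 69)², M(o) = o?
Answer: 3*I*√4299 ≈ 196.7*I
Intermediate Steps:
U = 5329 (U = (4 + 69)² = 73² = 5329)
√(-44020 + U) = √(-44020 + 5329) = √(-38691) = 3*I*√4299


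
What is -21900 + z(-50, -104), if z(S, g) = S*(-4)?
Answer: -21700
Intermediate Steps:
z(S, g) = -4*S
-21900 + z(-50, -104) = -21900 - 4*(-50) = -21900 + 200 = -21700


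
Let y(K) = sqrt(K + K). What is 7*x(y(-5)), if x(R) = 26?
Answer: 182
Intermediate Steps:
y(K) = sqrt(2)*sqrt(K) (y(K) = sqrt(2*K) = sqrt(2)*sqrt(K))
7*x(y(-5)) = 7*26 = 182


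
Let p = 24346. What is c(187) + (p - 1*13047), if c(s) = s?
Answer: 11486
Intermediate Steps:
c(187) + (p - 1*13047) = 187 + (24346 - 1*13047) = 187 + (24346 - 13047) = 187 + 11299 = 11486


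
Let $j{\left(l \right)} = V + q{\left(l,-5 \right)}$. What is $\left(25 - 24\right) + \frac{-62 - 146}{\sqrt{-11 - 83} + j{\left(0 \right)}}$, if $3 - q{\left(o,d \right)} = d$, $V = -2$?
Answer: $- \frac{43}{5} + \frac{8 i \sqrt{94}}{5} \approx -8.6 + 15.513 i$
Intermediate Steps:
$q{\left(o,d \right)} = 3 - d$
$j{\left(l \right)} = 6$ ($j{\left(l \right)} = -2 + \left(3 - -5\right) = -2 + \left(3 + 5\right) = -2 + 8 = 6$)
$\left(25 - 24\right) + \frac{-62 - 146}{\sqrt{-11 - 83} + j{\left(0 \right)}} = \left(25 - 24\right) + \frac{-62 - 146}{\sqrt{-11 - 83} + 6} = 1 - \frac{208}{\sqrt{-94} + 6} = 1 - \frac{208}{i \sqrt{94} + 6} = 1 - \frac{208}{6 + i \sqrt{94}}$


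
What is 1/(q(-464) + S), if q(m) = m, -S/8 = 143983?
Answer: -1/1152328 ≈ -8.6781e-7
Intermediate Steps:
S = -1151864 (S = -8*143983 = -1151864)
1/(q(-464) + S) = 1/(-464 - 1151864) = 1/(-1152328) = -1/1152328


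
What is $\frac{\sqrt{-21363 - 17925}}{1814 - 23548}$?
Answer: $- \frac{i \sqrt{9822}}{10867} \approx - 0.0091199 i$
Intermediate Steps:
$\frac{\sqrt{-21363 - 17925}}{1814 - 23548} = \frac{\sqrt{-39288}}{-21734} = 2 i \sqrt{9822} \left(- \frac{1}{21734}\right) = - \frac{i \sqrt{9822}}{10867}$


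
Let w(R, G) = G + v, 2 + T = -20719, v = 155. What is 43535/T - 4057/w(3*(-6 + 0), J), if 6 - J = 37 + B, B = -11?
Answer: -29980774/932445 ≈ -32.153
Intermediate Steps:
T = -20721 (T = -2 - 20719 = -20721)
J = -20 (J = 6 - (37 - 11) = 6 - 1*26 = 6 - 26 = -20)
w(R, G) = 155 + G (w(R, G) = G + 155 = 155 + G)
43535/T - 4057/w(3*(-6 + 0), J) = 43535/(-20721) - 4057/(155 - 20) = 43535*(-1/20721) - 4057/135 = -43535/20721 - 4057*1/135 = -43535/20721 - 4057/135 = -29980774/932445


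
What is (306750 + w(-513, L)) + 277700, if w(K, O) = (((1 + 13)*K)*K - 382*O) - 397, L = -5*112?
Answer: 4482339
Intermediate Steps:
L = -560
w(K, O) = -397 - 382*O + 14*K² (w(K, O) = ((14*K)*K - 382*O) - 397 = (14*K² - 382*O) - 397 = (-382*O + 14*K²) - 397 = -397 - 382*O + 14*K²)
(306750 + w(-513, L)) + 277700 = (306750 + (-397 - 382*(-560) + 14*(-513)²)) + 277700 = (306750 + (-397 + 213920 + 14*263169)) + 277700 = (306750 + (-397 + 213920 + 3684366)) + 277700 = (306750 + 3897889) + 277700 = 4204639 + 277700 = 4482339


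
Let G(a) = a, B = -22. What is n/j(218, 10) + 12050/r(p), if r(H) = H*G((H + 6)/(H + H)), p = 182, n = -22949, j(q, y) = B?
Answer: 1211153/1034 ≈ 1171.3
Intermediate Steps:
j(q, y) = -22
r(H) = 3 + H/2 (r(H) = H*((H + 6)/(H + H)) = H*((6 + H)/((2*H))) = H*((6 + H)*(1/(2*H))) = H*((6 + H)/(2*H)) = 3 + H/2)
n/j(218, 10) + 12050/r(p) = -22949/(-22) + 12050/(3 + (½)*182) = -22949*(-1/22) + 12050/(3 + 91) = 22949/22 + 12050/94 = 22949/22 + 12050*(1/94) = 22949/22 + 6025/47 = 1211153/1034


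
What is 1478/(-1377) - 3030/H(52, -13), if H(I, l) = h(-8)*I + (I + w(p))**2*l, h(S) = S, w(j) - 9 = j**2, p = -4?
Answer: -36787448/35569287 ≈ -1.0342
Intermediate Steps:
w(j) = 9 + j**2
H(I, l) = -8*I + l*(25 + I)**2 (H(I, l) = -8*I + (I + (9 + (-4)**2))**2*l = -8*I + (I + (9 + 16))**2*l = -8*I + (I + 25)**2*l = -8*I + (25 + I)**2*l = -8*I + l*(25 + I)**2)
1478/(-1377) - 3030/H(52, -13) = 1478/(-1377) - 3030/(-8*52 - 13*(25 + 52)**2) = 1478*(-1/1377) - 3030/(-416 - 13*77**2) = -1478/1377 - 3030/(-416 - 13*5929) = -1478/1377 - 3030/(-416 - 77077) = -1478/1377 - 3030/(-77493) = -1478/1377 - 3030*(-1/77493) = -1478/1377 + 1010/25831 = -36787448/35569287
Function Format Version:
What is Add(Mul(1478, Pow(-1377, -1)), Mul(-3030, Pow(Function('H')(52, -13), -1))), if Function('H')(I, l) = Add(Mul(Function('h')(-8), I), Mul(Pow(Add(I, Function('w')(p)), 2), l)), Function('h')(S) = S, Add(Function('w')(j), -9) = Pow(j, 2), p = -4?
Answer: Rational(-36787448, 35569287) ≈ -1.0342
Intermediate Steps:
Function('w')(j) = Add(9, Pow(j, 2))
Function('H')(I, l) = Add(Mul(-8, I), Mul(l, Pow(Add(25, I), 2))) (Function('H')(I, l) = Add(Mul(-8, I), Mul(Pow(Add(I, Add(9, Pow(-4, 2))), 2), l)) = Add(Mul(-8, I), Mul(Pow(Add(I, Add(9, 16)), 2), l)) = Add(Mul(-8, I), Mul(Pow(Add(I, 25), 2), l)) = Add(Mul(-8, I), Mul(Pow(Add(25, I), 2), l)) = Add(Mul(-8, I), Mul(l, Pow(Add(25, I), 2))))
Add(Mul(1478, Pow(-1377, -1)), Mul(-3030, Pow(Function('H')(52, -13), -1))) = Add(Mul(1478, Pow(-1377, -1)), Mul(-3030, Pow(Add(Mul(-8, 52), Mul(-13, Pow(Add(25, 52), 2))), -1))) = Add(Mul(1478, Rational(-1, 1377)), Mul(-3030, Pow(Add(-416, Mul(-13, Pow(77, 2))), -1))) = Add(Rational(-1478, 1377), Mul(-3030, Pow(Add(-416, Mul(-13, 5929)), -1))) = Add(Rational(-1478, 1377), Mul(-3030, Pow(Add(-416, -77077), -1))) = Add(Rational(-1478, 1377), Mul(-3030, Pow(-77493, -1))) = Add(Rational(-1478, 1377), Mul(-3030, Rational(-1, 77493))) = Add(Rational(-1478, 1377), Rational(1010, 25831)) = Rational(-36787448, 35569287)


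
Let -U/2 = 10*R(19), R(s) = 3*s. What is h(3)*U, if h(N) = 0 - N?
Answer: 3420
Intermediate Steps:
h(N) = -N
U = -1140 (U = -20*3*19 = -20*57 = -2*570 = -1140)
h(3)*U = -1*3*(-1140) = -3*(-1140) = 3420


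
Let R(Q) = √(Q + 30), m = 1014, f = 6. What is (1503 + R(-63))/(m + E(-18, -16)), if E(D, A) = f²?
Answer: 501/350 + I*√33/1050 ≈ 1.4314 + 0.005471*I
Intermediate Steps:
E(D, A) = 36 (E(D, A) = 6² = 36)
R(Q) = √(30 + Q)
(1503 + R(-63))/(m + E(-18, -16)) = (1503 + √(30 - 63))/(1014 + 36) = (1503 + √(-33))/1050 = (1503 + I*√33)*(1/1050) = 501/350 + I*√33/1050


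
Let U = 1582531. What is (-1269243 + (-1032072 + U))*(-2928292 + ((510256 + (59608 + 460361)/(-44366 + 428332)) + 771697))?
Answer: 20653202297459360/17453 ≈ 1.1834e+12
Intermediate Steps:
(-1269243 + (-1032072 + U))*(-2928292 + ((510256 + (59608 + 460361)/(-44366 + 428332)) + 771697)) = (-1269243 + (-1032072 + 1582531))*(-2928292 + ((510256 + (59608 + 460361)/(-44366 + 428332)) + 771697)) = (-1269243 + 550459)*(-2928292 + ((510256 + 519969/383966) + 771697)) = -718784*(-2928292 + ((510256 + 519969*(1/383966)) + 771697)) = -718784*(-2928292 + ((510256 + 519969/383966) + 771697)) = -718784*(-2928292 + (195921475265/383966 + 771697)) = -718784*(-2928292 + 492226885567/383966) = -718784*(-632137680505/383966) = 20653202297459360/17453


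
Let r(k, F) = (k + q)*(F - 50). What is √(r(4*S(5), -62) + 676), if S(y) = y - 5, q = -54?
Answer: 82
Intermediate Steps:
S(y) = -5 + y
r(k, F) = (-54 + k)*(-50 + F) (r(k, F) = (k - 54)*(F - 50) = (-54 + k)*(-50 + F))
√(r(4*S(5), -62) + 676) = √((2700 - 54*(-62) - 200*(-5 + 5) - 248*(-5 + 5)) + 676) = √((2700 + 3348 - 200*0 - 248*0) + 676) = √((2700 + 3348 - 50*0 - 62*0) + 676) = √((2700 + 3348 + 0 + 0) + 676) = √(6048 + 676) = √6724 = 82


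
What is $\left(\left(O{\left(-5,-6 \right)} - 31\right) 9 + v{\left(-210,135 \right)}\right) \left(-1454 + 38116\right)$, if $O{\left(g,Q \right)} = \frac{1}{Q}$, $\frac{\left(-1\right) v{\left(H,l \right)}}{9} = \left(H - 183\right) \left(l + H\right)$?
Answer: $-9735795741$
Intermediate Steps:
$v{\left(H,l \right)} = - 9 \left(-183 + H\right) \left(H + l\right)$ ($v{\left(H,l \right)} = - 9 \left(H - 183\right) \left(l + H\right) = - 9 \left(-183 + H\right) \left(H + l\right)$)
$\left(\left(O{\left(-5,-6 \right)} - 31\right) 9 + v{\left(-210,135 \right)}\right) \left(-1454 + 38116\right) = \left(\left(\frac{1}{-6} - 31\right) 9 + \left(- 9 \left(-210\right)^{2} + 1647 \left(-210\right) + 1647 \cdot 135 - \left(-1890\right) 135\right)\right) \left(-1454 + 38116\right) = \left(\left(- \frac{1}{6} - 31\right) 9 + \left(\left(-9\right) 44100 - 345870 + 222345 + 255150\right)\right) 36662 = \left(\left(- \frac{187}{6}\right) 9 + \left(-396900 - 345870 + 222345 + 255150\right)\right) 36662 = \left(- \frac{561}{2} - 265275\right) 36662 = \left(- \frac{531111}{2}\right) 36662 = -9735795741$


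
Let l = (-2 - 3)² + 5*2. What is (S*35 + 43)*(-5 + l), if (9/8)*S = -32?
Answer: -85730/3 ≈ -28577.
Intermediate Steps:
S = -256/9 (S = (8/9)*(-32) = -256/9 ≈ -28.444)
l = 35 (l = (-5)² + 10 = 25 + 10 = 35)
(S*35 + 43)*(-5 + l) = (-256/9*35 + 43)*(-5 + 35) = (-8960/9 + 43)*30 = -8573/9*30 = -85730/3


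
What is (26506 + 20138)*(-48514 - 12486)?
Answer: -2845284000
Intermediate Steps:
(26506 + 20138)*(-48514 - 12486) = 46644*(-61000) = -2845284000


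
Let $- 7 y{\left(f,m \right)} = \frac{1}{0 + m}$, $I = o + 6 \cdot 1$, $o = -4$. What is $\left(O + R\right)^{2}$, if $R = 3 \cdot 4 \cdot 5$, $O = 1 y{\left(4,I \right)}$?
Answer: $\frac{703921}{196} \approx 3591.4$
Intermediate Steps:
$I = 2$ ($I = -4 + 6 \cdot 1 = -4 + 6 = 2$)
$y{\left(f,m \right)} = - \frac{1}{7 m}$ ($y{\left(f,m \right)} = - \frac{1}{7 \left(0 + m\right)} = - \frac{1}{7 m}$)
$O = - \frac{1}{14}$ ($O = 1 \left(- \frac{1}{7 \cdot 2}\right) = 1 \left(\left(- \frac{1}{7}\right) \frac{1}{2}\right) = 1 \left(- \frac{1}{14}\right) = - \frac{1}{14} \approx -0.071429$)
$R = 60$ ($R = 12 \cdot 5 = 60$)
$\left(O + R\right)^{2} = \left(- \frac{1}{14} + 60\right)^{2} = \left(\frac{839}{14}\right)^{2} = \frac{703921}{196}$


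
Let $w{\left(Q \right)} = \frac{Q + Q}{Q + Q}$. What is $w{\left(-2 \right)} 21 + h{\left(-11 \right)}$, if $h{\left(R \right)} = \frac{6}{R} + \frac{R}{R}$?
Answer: $\frac{236}{11} \approx 21.455$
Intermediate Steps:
$h{\left(R \right)} = 1 + \frac{6}{R}$ ($h{\left(R \right)} = \frac{6}{R} + 1 = 1 + \frac{6}{R}$)
$w{\left(Q \right)} = 1$ ($w{\left(Q \right)} = \frac{2 Q}{2 Q} = 2 Q \frac{1}{2 Q} = 1$)
$w{\left(-2 \right)} 21 + h{\left(-11 \right)} = 1 \cdot 21 + \frac{6 - 11}{-11} = 21 - - \frac{5}{11} = 21 + \frac{5}{11} = \frac{236}{11}$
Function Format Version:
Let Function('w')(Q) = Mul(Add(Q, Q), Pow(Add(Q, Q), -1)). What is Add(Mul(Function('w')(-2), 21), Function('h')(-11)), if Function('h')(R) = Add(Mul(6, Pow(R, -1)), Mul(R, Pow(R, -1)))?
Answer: Rational(236, 11) ≈ 21.455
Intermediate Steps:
Function('h')(R) = Add(1, Mul(6, Pow(R, -1))) (Function('h')(R) = Add(Mul(6, Pow(R, -1)), 1) = Add(1, Mul(6, Pow(R, -1))))
Function('w')(Q) = 1 (Function('w')(Q) = Mul(Mul(2, Q), Pow(Mul(2, Q), -1)) = Mul(Mul(2, Q), Mul(Rational(1, 2), Pow(Q, -1))) = 1)
Add(Mul(Function('w')(-2), 21), Function('h')(-11)) = Add(Mul(1, 21), Mul(Pow(-11, -1), Add(6, -11))) = Add(21, Mul(Rational(-1, 11), -5)) = Add(21, Rational(5, 11)) = Rational(236, 11)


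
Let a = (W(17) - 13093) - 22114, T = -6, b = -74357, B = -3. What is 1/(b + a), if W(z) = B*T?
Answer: -1/109546 ≈ -9.1286e-6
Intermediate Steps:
W(z) = 18 (W(z) = -3*(-6) = 18)
a = -35189 (a = (18 - 13093) - 22114 = -13075 - 22114 = -35189)
1/(b + a) = 1/(-74357 - 35189) = 1/(-109546) = -1/109546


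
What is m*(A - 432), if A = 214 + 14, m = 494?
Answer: -100776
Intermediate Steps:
A = 228
m*(A - 432) = 494*(228 - 432) = 494*(-204) = -100776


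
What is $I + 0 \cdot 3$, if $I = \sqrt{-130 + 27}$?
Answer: $i \sqrt{103} \approx 10.149 i$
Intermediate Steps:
$I = i \sqrt{103}$ ($I = \sqrt{-103} = i \sqrt{103} \approx 10.149 i$)
$I + 0 \cdot 3 = i \sqrt{103} + 0 \cdot 3 = i \sqrt{103} + 0 = i \sqrt{103}$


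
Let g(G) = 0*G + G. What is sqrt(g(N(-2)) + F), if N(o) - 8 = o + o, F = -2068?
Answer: 4*I*sqrt(129) ≈ 45.431*I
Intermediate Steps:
N(o) = 8 + 2*o (N(o) = 8 + (o + o) = 8 + 2*o)
g(G) = G (g(G) = 0 + G = G)
sqrt(g(N(-2)) + F) = sqrt((8 + 2*(-2)) - 2068) = sqrt((8 - 4) - 2068) = sqrt(4 - 2068) = sqrt(-2064) = 4*I*sqrt(129)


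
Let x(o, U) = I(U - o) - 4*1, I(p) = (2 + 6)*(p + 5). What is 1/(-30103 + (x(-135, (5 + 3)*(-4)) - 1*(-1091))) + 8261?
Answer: 232563671/28152 ≈ 8261.0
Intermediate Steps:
I(p) = 40 + 8*p (I(p) = 8*(5 + p) = 40 + 8*p)
x(o, U) = 36 - 8*o + 8*U (x(o, U) = (40 + 8*(U - o)) - 4*1 = (40 + (-8*o + 8*U)) - 4 = (40 - 8*o + 8*U) - 4 = 36 - 8*o + 8*U)
1/(-30103 + (x(-135, (5 + 3)*(-4)) - 1*(-1091))) + 8261 = 1/(-30103 + ((36 - 8*(-135) + 8*((5 + 3)*(-4))) - 1*(-1091))) + 8261 = 1/(-30103 + ((36 + 1080 + 8*(8*(-4))) + 1091)) + 8261 = 1/(-30103 + ((36 + 1080 + 8*(-32)) + 1091)) + 8261 = 1/(-30103 + ((36 + 1080 - 256) + 1091)) + 8261 = 1/(-30103 + (860 + 1091)) + 8261 = 1/(-30103 + 1951) + 8261 = 1/(-28152) + 8261 = -1/28152 + 8261 = 232563671/28152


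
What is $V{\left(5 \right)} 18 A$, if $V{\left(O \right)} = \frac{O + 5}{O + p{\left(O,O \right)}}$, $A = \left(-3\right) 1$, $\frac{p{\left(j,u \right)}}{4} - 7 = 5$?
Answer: $- \frac{540}{53} \approx -10.189$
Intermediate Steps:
$p{\left(j,u \right)} = 48$ ($p{\left(j,u \right)} = 28 + 4 \cdot 5 = 28 + 20 = 48$)
$A = -3$
$V{\left(O \right)} = \frac{5 + O}{48 + O}$ ($V{\left(O \right)} = \frac{O + 5}{O + 48} = \frac{5 + O}{48 + O}$)
$V{\left(5 \right)} 18 A = \frac{5 + 5}{48 + 5} \cdot 18 \left(-3\right) = \frac{1}{53} \cdot 10 \cdot 18 \left(-3\right) = \frac{10}{53} \cdot 18 \left(-3\right) = \frac{180}{53} \left(-3\right) = - \frac{540}{53}$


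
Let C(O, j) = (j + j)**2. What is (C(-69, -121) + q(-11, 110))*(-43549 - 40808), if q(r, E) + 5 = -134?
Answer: -4928557725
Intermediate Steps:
q(r, E) = -139 (q(r, E) = -5 - 134 = -139)
C(O, j) = 4*j**2 (C(O, j) = (2*j)**2 = 4*j**2)
(C(-69, -121) + q(-11, 110))*(-43549 - 40808) = (4*(-121)**2 - 139)*(-43549 - 40808) = (4*14641 - 139)*(-84357) = (58564 - 139)*(-84357) = 58425*(-84357) = -4928557725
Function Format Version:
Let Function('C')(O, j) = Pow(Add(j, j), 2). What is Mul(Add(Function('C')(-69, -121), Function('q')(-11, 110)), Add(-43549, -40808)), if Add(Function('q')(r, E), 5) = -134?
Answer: -4928557725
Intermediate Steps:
Function('q')(r, E) = -139 (Function('q')(r, E) = Add(-5, -134) = -139)
Function('C')(O, j) = Mul(4, Pow(j, 2)) (Function('C')(O, j) = Pow(Mul(2, j), 2) = Mul(4, Pow(j, 2)))
Mul(Add(Function('C')(-69, -121), Function('q')(-11, 110)), Add(-43549, -40808)) = Mul(Add(Mul(4, Pow(-121, 2)), -139), Add(-43549, -40808)) = Mul(Add(Mul(4, 14641), -139), -84357) = Mul(Add(58564, -139), -84357) = Mul(58425, -84357) = -4928557725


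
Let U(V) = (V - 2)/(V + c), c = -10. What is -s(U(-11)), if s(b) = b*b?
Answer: -169/441 ≈ -0.38322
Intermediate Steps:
U(V) = (-2 + V)/(-10 + V) (U(V) = (V - 2)/(V - 10) = (-2 + V)/(-10 + V))
s(b) = b²
-s(U(-11)) = -((-2 - 11)/(-10 - 11))² = -(-13/(-21))² = -(-1/21*(-13))² = -(13/21)² = -1*169/441 = -169/441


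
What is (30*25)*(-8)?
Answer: -6000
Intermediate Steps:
(30*25)*(-8) = 750*(-8) = -6000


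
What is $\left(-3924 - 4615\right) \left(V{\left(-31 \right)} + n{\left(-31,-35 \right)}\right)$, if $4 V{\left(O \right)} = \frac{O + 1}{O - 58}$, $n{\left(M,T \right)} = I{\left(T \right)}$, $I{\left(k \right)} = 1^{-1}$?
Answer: $- \frac{1648027}{178} \approx -9258.6$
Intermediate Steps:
$I{\left(k \right)} = 1$
$n{\left(M,T \right)} = 1$
$V{\left(O \right)} = \frac{1 + O}{4 \left(-58 + O\right)}$ ($V{\left(O \right)} = \frac{\left(O + 1\right) \frac{1}{O - 58}}{4} = \frac{\left(1 + O\right) \frac{1}{-58 + O}}{4} = \frac{\frac{1}{-58 + O} \left(1 + O\right)}{4} = \frac{1 + O}{4 \left(-58 + O\right)}$)
$\left(-3924 - 4615\right) \left(V{\left(-31 \right)} + n{\left(-31,-35 \right)}\right) = \left(-3924 - 4615\right) \left(\frac{1 - 31}{4 \left(-58 - 31\right)} + 1\right) = - 8539 \left(\frac{1}{4} \frac{1}{-89} \left(-30\right) + 1\right) = - 8539 \left(\frac{1}{4} \left(- \frac{1}{89}\right) \left(-30\right) + 1\right) = - 8539 \left(\frac{15}{178} + 1\right) = \left(-8539\right) \frac{193}{178} = - \frac{1648027}{178}$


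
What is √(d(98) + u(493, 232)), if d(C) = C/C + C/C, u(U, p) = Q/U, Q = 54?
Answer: 4*√32045/493 ≈ 1.4524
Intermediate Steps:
u(U, p) = 54/U
d(C) = 2 (d(C) = 1 + 1 = 2)
√(d(98) + u(493, 232)) = √(2 + 54/493) = √(1040/493) = 4*√32045/493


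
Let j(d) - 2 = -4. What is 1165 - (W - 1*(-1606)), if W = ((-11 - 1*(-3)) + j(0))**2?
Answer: -541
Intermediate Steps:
j(d) = -2 (j(d) = 2 - 4 = -2)
W = 100 (W = ((-11 - 1*(-3)) - 2)**2 = ((-11 + 3) - 2)**2 = (-8 - 2)**2 = (-10)**2 = 100)
1165 - (W - 1*(-1606)) = 1165 - (100 - 1*(-1606)) = 1165 - (100 + 1606) = 1165 - 1*1706 = 1165 - 1706 = -541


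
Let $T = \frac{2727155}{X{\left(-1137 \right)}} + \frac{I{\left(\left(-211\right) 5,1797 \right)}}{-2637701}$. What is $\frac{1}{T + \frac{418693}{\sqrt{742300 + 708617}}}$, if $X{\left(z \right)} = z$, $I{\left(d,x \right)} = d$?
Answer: $- \frac{3477934527981970558421496720}{8166814942183377776956560543991} - \frac{1255297034199419631934239 \sqrt{161213}}{8166814942183377776956560543991} \approx -0.00048758$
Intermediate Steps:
$T = - \frac{7193418271120}{2999066037}$ ($T = \frac{2727155}{-1137} + \frac{\left(-211\right) 5}{-2637701} = 2727155 \left(- \frac{1}{1137}\right) - - \frac{1055}{2637701} = - \frac{2727155}{1137} + \frac{1055}{2637701} = - \frac{7193418271120}{2999066037} \approx -2398.6$)
$\frac{1}{T + \frac{418693}{\sqrt{742300 + 708617}}} = \frac{1}{- \frac{7193418271120}{2999066037} + \frac{418693}{\sqrt{742300 + 708617}}} = \frac{1}{- \frac{7193418271120}{2999066037} + \frac{418693}{\sqrt{1450917}}} = \frac{1}{- \frac{7193418271120}{2999066037} + \frac{418693}{3 \sqrt{161213}}} = \frac{1}{- \frac{7193418271120}{2999066037} + 418693 \frac{\sqrt{161213}}{483639}} = \frac{1}{- \frac{7193418271120}{2999066037} + \frac{418693 \sqrt{161213}}{483639}}$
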